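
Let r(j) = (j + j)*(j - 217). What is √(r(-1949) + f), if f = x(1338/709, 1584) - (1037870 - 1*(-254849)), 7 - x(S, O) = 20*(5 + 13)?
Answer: 6*√198611 ≈ 2673.9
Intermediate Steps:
r(j) = 2*j*(-217 + j) (r(j) = (2*j)*(-217 + j) = 2*j*(-217 + j))
x(S, O) = -353 (x(S, O) = 7 - 20*(5 + 13) = 7 - 20*18 = 7 - 1*360 = 7 - 360 = -353)
f = -1293072 (f = -353 - (1037870 - 1*(-254849)) = -353 - (1037870 + 254849) = -353 - 1*1292719 = -353 - 1292719 = -1293072)
√(r(-1949) + f) = √(2*(-1949)*(-217 - 1949) - 1293072) = √(2*(-1949)*(-2166) - 1293072) = √(8443068 - 1293072) = √7149996 = 6*√198611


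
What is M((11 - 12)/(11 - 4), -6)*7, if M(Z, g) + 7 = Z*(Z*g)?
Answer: -349/7 ≈ -49.857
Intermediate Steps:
M(Z, g) = -7 + g*Z**2 (M(Z, g) = -7 + Z*(Z*g) = -7 + g*Z**2)
M((11 - 12)/(11 - 4), -6)*7 = (-7 - 6*(11 - 12)**2/(11 - 4)**2)*7 = (-7 - 6*(-1/7)**2)*7 = (-7 - 6*1/49)*7 = (-7 - 6/49)*7 = -349/49*7 = -349/7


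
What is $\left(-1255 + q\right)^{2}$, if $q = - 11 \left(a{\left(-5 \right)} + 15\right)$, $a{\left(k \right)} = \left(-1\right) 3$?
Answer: $1923769$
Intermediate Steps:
$a{\left(k \right)} = -3$
$q = -132$ ($q = - 11 \left(-3 + 15\right) = \left(-11\right) 12 = -132$)
$\left(-1255 + q\right)^{2} = \left(-1255 - 132\right)^{2} = \left(-1387\right)^{2} = 1923769$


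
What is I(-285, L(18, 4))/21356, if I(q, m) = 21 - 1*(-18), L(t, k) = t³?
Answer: 39/21356 ≈ 0.0018262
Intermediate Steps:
I(q, m) = 39 (I(q, m) = 21 + 18 = 39)
I(-285, L(18, 4))/21356 = 39/21356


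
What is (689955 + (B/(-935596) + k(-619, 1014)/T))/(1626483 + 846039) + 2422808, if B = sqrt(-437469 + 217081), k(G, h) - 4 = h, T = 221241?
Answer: 1325332434224539189/547023239802 - I*sqrt(55097)/1156640846556 ≈ 2.4228e+6 - 2.0294e-10*I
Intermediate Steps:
k(G, h) = 4 + h
B = 2*I*sqrt(55097) (B = sqrt(-220388) = 2*I*sqrt(55097) ≈ 469.46*I)
(689955 + (B/(-935596) + k(-619, 1014)/T))/(1626483 + 846039) + 2422808 = (689955 + ((2*I*sqrt(55097))/(-935596) + (4 + 1014)/221241))/(1626483 + 846039) + 2422808 = (689955 + ((2*I*sqrt(55097))*(-1/935596) + 1018*(1/221241)))/2472522 + 2422808 = (689955 + (-I*sqrt(55097)/467798 + 1018/221241))*(1/2472522) + 2422808 = (689955 + (1018/221241 - I*sqrt(55097)/467798))*(1/2472522) + 2422808 = (152646335173/221241 - I*sqrt(55097)/467798)*(1/2472522) + 2422808 = (152646335173/547023239802 - I*sqrt(55097)/1156640846556) + 2422808 = 1325332434224539189/547023239802 - I*sqrt(55097)/1156640846556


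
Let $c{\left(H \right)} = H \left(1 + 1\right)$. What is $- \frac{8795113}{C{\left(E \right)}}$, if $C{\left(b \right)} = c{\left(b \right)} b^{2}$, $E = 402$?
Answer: $- \frac{8795113}{129929616} \approx -0.067691$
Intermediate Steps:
$c{\left(H \right)} = 2 H$ ($c{\left(H \right)} = H 2 = 2 H$)
$C{\left(b \right)} = 2 b^{3}$ ($C{\left(b \right)} = 2 b b^{2} = 2 b^{3}$)
$- \frac{8795113}{C{\left(E \right)}} = - \frac{8795113}{2 \cdot 402^{3}} = - \frac{8795113}{2 \cdot 64964808} = - \frac{8795113}{129929616}$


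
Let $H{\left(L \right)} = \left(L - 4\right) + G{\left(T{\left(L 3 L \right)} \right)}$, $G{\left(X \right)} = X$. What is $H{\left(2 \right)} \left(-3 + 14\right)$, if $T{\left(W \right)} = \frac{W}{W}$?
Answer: $-11$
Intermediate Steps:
$T{\left(W \right)} = 1$
$H{\left(L \right)} = -3 + L$ ($H{\left(L \right)} = \left(L - 4\right) + 1 = \left(-4 + L\right) + 1 = -3 + L$)
$H{\left(2 \right)} \left(-3 + 14\right) = \left(-3 + 2\right) \left(-3 + 14\right) = \left(-1\right) 11 = -11$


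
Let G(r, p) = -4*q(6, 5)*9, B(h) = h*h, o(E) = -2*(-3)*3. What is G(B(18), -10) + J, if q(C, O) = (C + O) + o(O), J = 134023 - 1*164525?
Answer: -31546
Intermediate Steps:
o(E) = 18 (o(E) = 6*3 = 18)
B(h) = h**2
J = -30502 (J = 134023 - 164525 = -30502)
q(C, O) = 18 + C + O (q(C, O) = (C + O) + 18 = 18 + C + O)
G(r, p) = -1044 (G(r, p) = -4*(18 + 6 + 5)*9 = -4*29*9 = -116*9 = -1044)
G(B(18), -10) + J = -1044 - 30502 = -31546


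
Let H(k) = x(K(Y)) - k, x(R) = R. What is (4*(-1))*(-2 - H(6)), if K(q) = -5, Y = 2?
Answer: -36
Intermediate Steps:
H(k) = -5 - k
(4*(-1))*(-2 - H(6)) = (4*(-1))*(-2 - (-5 - 1*6)) = -4*(-2 - (-5 - 6)) = -4*(-2 - 1*(-11)) = -4*(-2 + 11) = -4*9 = -36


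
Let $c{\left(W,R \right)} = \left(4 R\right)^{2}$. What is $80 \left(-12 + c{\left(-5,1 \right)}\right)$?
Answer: $320$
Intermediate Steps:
$c{\left(W,R \right)} = 16 R^{2}$
$80 \left(-12 + c{\left(-5,1 \right)}\right) = 80 \left(-12 + 16 \cdot 1^{2}\right) = 80 \left(-12 + 16 \cdot 1\right) = 80 \left(-12 + 16\right) = 80 \cdot 4 = 320$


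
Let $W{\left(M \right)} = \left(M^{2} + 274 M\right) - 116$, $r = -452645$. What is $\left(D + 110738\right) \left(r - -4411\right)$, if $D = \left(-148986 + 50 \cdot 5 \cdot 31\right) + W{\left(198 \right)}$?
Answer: $-28167921028$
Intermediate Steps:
$W{\left(M \right)} = -116 + M^{2} + 274 M$
$D = -47896$ ($D = \left(-148986 + 50 \cdot 5 \cdot 31\right) + \left(-116 + 198^{2} + 274 \cdot 198\right) = \left(-148986 + 250 \cdot 31\right) + \left(-116 + 39204 + 54252\right) = \left(-148986 + 7750\right) + 93340 = -141236 + 93340 = -47896$)
$\left(D + 110738\right) \left(r - -4411\right) = \left(-47896 + 110738\right) \left(-452645 - -4411\right) = 62842 \left(-452645 + 4411\right) = 62842 \left(-448234\right) = -28167921028$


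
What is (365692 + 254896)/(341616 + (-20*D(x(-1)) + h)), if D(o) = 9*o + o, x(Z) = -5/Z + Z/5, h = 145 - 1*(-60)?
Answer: 620588/340861 ≈ 1.8206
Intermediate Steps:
h = 205 (h = 145 + 60 = 205)
x(Z) = -5/Z + Z/5 (x(Z) = -5/Z + Z*(⅕) = -5/Z + Z/5)
D(o) = 10*o
(365692 + 254896)/(341616 + (-20*D(x(-1)) + h)) = (365692 + 254896)/(341616 + (-200*(-5/(-1) + (⅕)*(-1)) + 205)) = 620588/(341616 + (-200*(-5*(-1) - ⅕) + 205)) = 620588/(341616 + (-200*(5 - ⅕) + 205)) = 620588/(341616 + (-200*24/5 + 205)) = 620588/(341616 + (-20*48 + 205)) = 620588/(341616 + (-960 + 205)) = 620588/(341616 - 755) = 620588/340861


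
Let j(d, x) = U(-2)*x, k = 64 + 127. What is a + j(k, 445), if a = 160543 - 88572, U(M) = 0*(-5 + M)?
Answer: 71971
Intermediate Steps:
k = 191
U(M) = 0
a = 71971
j(d, x) = 0 (j(d, x) = 0*x = 0)
a + j(k, 445) = 71971 + 0 = 71971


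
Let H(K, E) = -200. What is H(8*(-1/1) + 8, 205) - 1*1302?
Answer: -1502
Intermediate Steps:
H(8*(-1/1) + 8, 205) - 1*1302 = -200 - 1*1302 = -200 - 1302 = -1502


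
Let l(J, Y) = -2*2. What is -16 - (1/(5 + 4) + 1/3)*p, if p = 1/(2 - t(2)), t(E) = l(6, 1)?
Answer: -434/27 ≈ -16.074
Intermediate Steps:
l(J, Y) = -4
t(E) = -4
p = ⅙ (p = 1/(2 - 1*(-4)) = 1/(2 + 4) = 1/6 = ⅙ ≈ 0.16667)
-16 - (1/(5 + 4) + 1/3)*p = -16 - (1/(5 + 4) + 1/3)/6 = -16 - (1/9 + ⅓)/6 = -16 - (⅑ + ⅓)/6 = -16 - 4/(9*6) = -16 - 1*2/27 = -16 - 2/27 = -434/27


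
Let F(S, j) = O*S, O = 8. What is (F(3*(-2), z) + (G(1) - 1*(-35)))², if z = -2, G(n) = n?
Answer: 144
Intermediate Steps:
F(S, j) = 8*S
(F(3*(-2), z) + (G(1) - 1*(-35)))² = (8*(3*(-2)) + (1 - 1*(-35)))² = (8*(-6) + (1 + 35))² = (-48 + 36)² = (-12)² = 144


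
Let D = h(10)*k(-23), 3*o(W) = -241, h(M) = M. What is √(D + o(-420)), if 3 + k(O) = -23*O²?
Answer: I*√1096023/3 ≈ 348.97*I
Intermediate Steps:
k(O) = -3 - 23*O²
o(W) = -241/3 (o(W) = (⅓)*(-241) = -241/3)
D = -121700 (D = 10*(-3 - 23*(-23)²) = 10*(-3 - 23*529) = 10*(-3 - 12167) = 10*(-12170) = -121700)
√(D + o(-420)) = √(-121700 - 241/3) = √(-365341/3) = I*√1096023/3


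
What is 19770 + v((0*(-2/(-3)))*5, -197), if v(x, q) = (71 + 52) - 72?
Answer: 19821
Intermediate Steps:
v(x, q) = 51 (v(x, q) = 123 - 72 = 51)
19770 + v((0*(-2/(-3)))*5, -197) = 19770 + 51 = 19821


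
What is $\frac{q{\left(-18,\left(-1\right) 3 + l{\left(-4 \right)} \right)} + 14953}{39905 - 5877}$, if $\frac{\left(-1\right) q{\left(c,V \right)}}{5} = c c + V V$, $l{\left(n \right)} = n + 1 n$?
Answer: $\frac{3182}{8507} \approx 0.37404$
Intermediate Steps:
$l{\left(n \right)} = 2 n$ ($l{\left(n \right)} = n + n = 2 n$)
$q{\left(c,V \right)} = - 5 V^{2} - 5 c^{2}$ ($q{\left(c,V \right)} = - 5 \left(c c + V V\right) = - 5 \left(c^{2} + V^{2}\right) = - 5 \left(V^{2} + c^{2}\right) = - 5 V^{2} - 5 c^{2}$)
$\frac{q{\left(-18,\left(-1\right) 3 + l{\left(-4 \right)} \right)} + 14953}{39905 - 5877} = \frac{\left(- 5 \left(\left(-1\right) 3 + 2 \left(-4\right)\right)^{2} - 5 \left(-18\right)^{2}\right) + 14953}{39905 - 5877} = \frac{\left(- 5 \left(-3 - 8\right)^{2} - 1620\right) + 14953}{34028} = \left(\left(- 5 \left(-11\right)^{2} - 1620\right) + 14953\right) \frac{1}{34028} = \left(\left(\left(-5\right) 121 - 1620\right) + 14953\right) \frac{1}{34028} = \left(\left(-605 - 1620\right) + 14953\right) \frac{1}{34028} = \left(-2225 + 14953\right) \frac{1}{34028} = 12728 \cdot \frac{1}{34028} = \frac{3182}{8507}$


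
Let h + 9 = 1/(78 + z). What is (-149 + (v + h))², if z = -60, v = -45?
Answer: 13344409/324 ≈ 41186.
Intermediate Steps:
h = -161/18 (h = -9 + 1/(78 - 60) = -9 + 1/18 = -161/18 ≈ -8.9444)
(-149 + (v + h))² = (-149 + (-45 - 161/18))² = (-149 - 971/18)² = (-3653/18)² = 13344409/324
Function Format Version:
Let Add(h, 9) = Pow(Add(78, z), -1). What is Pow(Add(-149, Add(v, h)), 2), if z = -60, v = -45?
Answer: Rational(13344409, 324) ≈ 41186.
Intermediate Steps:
h = Rational(-161, 18) (h = Add(-9, Pow(Add(78, -60), -1)) = Add(-9, Pow(18, -1)) = Add(-9, Rational(1, 18)) = Rational(-161, 18) ≈ -8.9444)
Pow(Add(-149, Add(v, h)), 2) = Pow(Add(-149, Add(-45, Rational(-161, 18))), 2) = Pow(Add(-149, Rational(-971, 18)), 2) = Pow(Rational(-3653, 18), 2) = Rational(13344409, 324)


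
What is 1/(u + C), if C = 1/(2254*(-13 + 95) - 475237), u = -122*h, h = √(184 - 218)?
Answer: 290409*I/(-I + 35429898*√34) ≈ -6.8044e-12 + 0.0014057*I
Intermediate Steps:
h = I*√34 (h = √(-34) = I*√34 ≈ 5.8309*I)
u = -122*I*√34 ≈ -711.38*I
C = -1/290409 (C = 1/(2254*82 - 475237) = 1/(184828 - 475237) = 1/(-290409) = -1/290409 ≈ -3.4434e-6)
1/(u + C) = 1/(-122*I*√34 - 1/290409) = 1/(-1/290409 - 122*I*√34)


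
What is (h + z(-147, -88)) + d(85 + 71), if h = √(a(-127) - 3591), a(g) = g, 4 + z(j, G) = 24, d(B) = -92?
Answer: -72 + 13*I*√22 ≈ -72.0 + 60.975*I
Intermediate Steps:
z(j, G) = 20 (z(j, G) = -4 + 24 = 20)
h = 13*I*√22 (h = √(-127 - 3591) = √(-3718) = 13*I*√22 ≈ 60.975*I)
(h + z(-147, -88)) + d(85 + 71) = (13*I*√22 + 20) - 92 = (20 + 13*I*√22) - 92 = -72 + 13*I*√22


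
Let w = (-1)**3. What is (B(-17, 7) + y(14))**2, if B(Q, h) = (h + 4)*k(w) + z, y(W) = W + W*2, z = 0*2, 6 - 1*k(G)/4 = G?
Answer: 122500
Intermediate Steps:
w = -1
k(G) = 24 - 4*G
z = 0
y(W) = 3*W (y(W) = W + 2*W = 3*W)
B(Q, h) = 112 + 28*h (B(Q, h) = (h + 4)*(24 - 4*(-1)) + 0 = (4 + h)*(24 + 4) + 0 = (4 + h)*28 + 0 = (112 + 28*h) + 0 = 112 + 28*h)
(B(-17, 7) + y(14))**2 = ((112 + 28*7) + 3*14)**2 = ((112 + 196) + 42)**2 = (308 + 42)**2 = 350**2 = 122500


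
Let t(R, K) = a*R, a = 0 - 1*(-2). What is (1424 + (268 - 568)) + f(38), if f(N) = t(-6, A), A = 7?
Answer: 1112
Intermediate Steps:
a = 2 (a = 0 + 2 = 2)
t(R, K) = 2*R
f(N) = -12 (f(N) = 2*(-6) = -12)
(1424 + (268 - 568)) + f(38) = (1424 + (268 - 568)) - 12 = (1424 - 300) - 12 = 1124 - 12 = 1112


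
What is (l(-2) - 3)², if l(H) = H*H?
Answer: 1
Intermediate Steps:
l(H) = H²
(l(-2) - 3)² = ((-2)² - 3)² = (4 - 3)² = 1² = 1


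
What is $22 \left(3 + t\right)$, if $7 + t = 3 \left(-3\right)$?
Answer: $-286$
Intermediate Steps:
$t = -16$ ($t = -7 + 3 \left(-3\right) = -7 - 9 = -16$)
$22 \left(3 + t\right) = 22 \left(3 - 16\right) = 22 \left(-13\right) = -286$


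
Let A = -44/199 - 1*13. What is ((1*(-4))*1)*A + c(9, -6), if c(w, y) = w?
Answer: 12315/199 ≈ 61.884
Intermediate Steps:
A = -2631/199 (A = -44*1/199 - 13 = -44/199 - 13 = -2631/199 ≈ -13.221)
((1*(-4))*1)*A + c(9, -6) = ((1*(-4))*1)*(-2631/199) + 9 = -4*1*(-2631/199) + 9 = -4*(-2631/199) + 9 = 10524/199 + 9 = 12315/199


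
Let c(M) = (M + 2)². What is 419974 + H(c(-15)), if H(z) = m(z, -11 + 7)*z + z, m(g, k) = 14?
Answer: 422509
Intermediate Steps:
c(M) = (2 + M)²
H(z) = 15*z (H(z) = 14*z + z = 15*z)
419974 + H(c(-15)) = 419974 + 15*(2 - 15)² = 419974 + 15*(-13)² = 419974 + 15*169 = 419974 + 2535 = 422509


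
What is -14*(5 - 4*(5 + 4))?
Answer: 434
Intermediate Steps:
-14*(5 - 4*(5 + 4)) = -14*(5 - 4*9) = -14*(5 - 36) = -14*(-31) = 434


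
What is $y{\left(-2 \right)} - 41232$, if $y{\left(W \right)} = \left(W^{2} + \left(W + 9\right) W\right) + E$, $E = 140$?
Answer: $-41102$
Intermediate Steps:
$y{\left(W \right)} = 140 + W^{2} + W \left(9 + W\right)$ ($y{\left(W \right)} = \left(W^{2} + \left(W + 9\right) W\right) + 140 = \left(W^{2} + \left(9 + W\right) W\right) + 140 = \left(W^{2} + W \left(9 + W\right)\right) + 140 = 140 + W^{2} + W \left(9 + W\right)$)
$y{\left(-2 \right)} - 41232 = \left(140 + 2 \left(-2\right)^{2} + 9 \left(-2\right)\right) - 41232 = \left(140 + 2 \cdot 4 - 18\right) - 41232 = \left(140 + 8 - 18\right) - 41232 = 130 - 41232 = -41102$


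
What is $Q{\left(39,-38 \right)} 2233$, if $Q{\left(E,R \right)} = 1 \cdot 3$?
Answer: $6699$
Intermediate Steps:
$Q{\left(E,R \right)} = 3$
$Q{\left(39,-38 \right)} 2233 = 3 \cdot 2233 = 6699$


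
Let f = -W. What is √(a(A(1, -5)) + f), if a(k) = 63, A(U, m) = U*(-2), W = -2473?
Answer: 2*√634 ≈ 50.359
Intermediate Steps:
A(U, m) = -2*U
f = 2473 (f = -1*(-2473) = 2473)
√(a(A(1, -5)) + f) = √(63 + 2473) = √2536 = 2*√634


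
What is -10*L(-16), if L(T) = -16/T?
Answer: -10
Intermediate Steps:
-10*L(-16) = -(-160)/(-16) = -(-160)*(-1)/16 = -10*1 = -10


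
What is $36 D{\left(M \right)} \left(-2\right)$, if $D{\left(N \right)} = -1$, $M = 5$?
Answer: $72$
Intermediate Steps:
$36 D{\left(M \right)} \left(-2\right) = 36 \left(-1\right) \left(-2\right) = \left(-36\right) \left(-2\right) = 72$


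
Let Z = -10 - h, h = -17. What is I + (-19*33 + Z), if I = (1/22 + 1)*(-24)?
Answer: -7096/11 ≈ -645.09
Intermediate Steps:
Z = 7 (Z = -10 - 1*(-17) = -10 + 17 = 7)
I = -276/11 (I = (1/22 + 1)*(-24) = (23/22)*(-24) = -276/11 ≈ -25.091)
I + (-19*33 + Z) = -276/11 + (-19*33 + 7) = -276/11 + (-627 + 7) = -276/11 - 620 = -7096/11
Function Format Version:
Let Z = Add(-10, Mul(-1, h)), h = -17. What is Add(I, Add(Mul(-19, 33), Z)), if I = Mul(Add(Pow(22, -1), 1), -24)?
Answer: Rational(-7096, 11) ≈ -645.09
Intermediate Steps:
Z = 7 (Z = Add(-10, Mul(-1, -17)) = Add(-10, 17) = 7)
I = Rational(-276, 11) (I = Mul(Add(Rational(1, 22), 1), -24) = Mul(Rational(23, 22), -24) = Rational(-276, 11) ≈ -25.091)
Add(I, Add(Mul(-19, 33), Z)) = Add(Rational(-276, 11), Add(Mul(-19, 33), 7)) = Add(Rational(-276, 11), Add(-627, 7)) = Add(Rational(-276, 11), -620) = Rational(-7096, 11)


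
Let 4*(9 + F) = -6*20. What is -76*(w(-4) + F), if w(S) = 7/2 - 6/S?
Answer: 2584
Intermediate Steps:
w(S) = 7/2 - 6/S (w(S) = 7*(½) - 6/S = 7/2 - 6/S)
F = -39 (F = -9 + (-6*20)/4 = -9 + (¼)*(-120) = -9 - 30 = -39)
-76*(w(-4) + F) = -76*((7/2 - 6/(-4)) - 39) = -76*((7/2 - 6*(-¼)) - 39) = -76*((7/2 + 3/2) - 39) = -76*(5 - 39) = -76*(-34) = 2584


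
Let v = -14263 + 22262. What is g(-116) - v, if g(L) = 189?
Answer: -7810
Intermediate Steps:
v = 7999
g(-116) - v = 189 - 1*7999 = 189 - 7999 = -7810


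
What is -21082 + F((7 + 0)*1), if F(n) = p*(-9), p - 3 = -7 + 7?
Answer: -21109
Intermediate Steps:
p = 3 (p = 3 + (-7 + 7) = 3 + 0 = 3)
F(n) = -27 (F(n) = 3*(-9) = -27)
-21082 + F((7 + 0)*1) = -21082 - 27 = -21109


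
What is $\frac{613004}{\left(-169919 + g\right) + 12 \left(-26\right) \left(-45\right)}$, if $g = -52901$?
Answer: $- \frac{153251}{52195} \approx -2.9361$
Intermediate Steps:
$\frac{613004}{\left(-169919 + g\right) + 12 \left(-26\right) \left(-45\right)} = \frac{613004}{\left(-169919 - 52901\right) + 12 \left(-26\right) \left(-45\right)} = \frac{613004}{-222820 - -14040} = \frac{613004}{-222820 + 14040} = \frac{613004}{-208780} = 613004 \left(- \frac{1}{208780}\right) = - \frac{153251}{52195}$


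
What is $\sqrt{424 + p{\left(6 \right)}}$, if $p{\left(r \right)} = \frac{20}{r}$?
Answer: $\frac{\sqrt{3846}}{3} \approx 20.672$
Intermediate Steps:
$\sqrt{424 + p{\left(6 \right)}} = \sqrt{424 + \frac{20}{6}} = \sqrt{424 + 20 \cdot \frac{1}{6}} = \sqrt{424 + \frac{10}{3}} = \sqrt{\frac{1282}{3}} = \frac{\sqrt{3846}}{3}$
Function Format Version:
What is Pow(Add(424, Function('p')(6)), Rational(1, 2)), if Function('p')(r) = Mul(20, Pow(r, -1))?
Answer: Mul(Rational(1, 3), Pow(3846, Rational(1, 2))) ≈ 20.672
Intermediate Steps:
Pow(Add(424, Function('p')(6)), Rational(1, 2)) = Pow(Add(424, Mul(20, Pow(6, -1))), Rational(1, 2)) = Pow(Add(424, Mul(20, Rational(1, 6))), Rational(1, 2)) = Pow(Add(424, Rational(10, 3)), Rational(1, 2)) = Pow(Rational(1282, 3), Rational(1, 2)) = Mul(Rational(1, 3), Pow(3846, Rational(1, 2)))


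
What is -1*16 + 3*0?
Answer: -16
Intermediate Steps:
-1*16 + 3*0 = -16 + 0 = -16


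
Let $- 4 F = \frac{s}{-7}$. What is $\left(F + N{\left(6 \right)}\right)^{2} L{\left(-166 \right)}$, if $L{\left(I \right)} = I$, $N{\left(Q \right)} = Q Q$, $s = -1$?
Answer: $- \frac{84166067}{392} \approx -2.1471 \cdot 10^{5}$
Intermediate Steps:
$N{\left(Q \right)} = Q^{2}$
$F = - \frac{1}{28}$ ($F = - \frac{\left(-1\right) \frac{1}{-7}}{4} = - \frac{\left(-1\right) \left(- \frac{1}{7}\right)}{4} = \left(- \frac{1}{4}\right) \frac{1}{7} = - \frac{1}{28} \approx -0.035714$)
$\left(F + N{\left(6 \right)}\right)^{2} L{\left(-166 \right)} = \left(- \frac{1}{28} + 6^{2}\right)^{2} \left(-166\right) = \left(- \frac{1}{28} + 36\right)^{2} \left(-166\right) = \left(\frac{1007}{28}\right)^{2} \left(-166\right) = \frac{1014049}{784} \left(-166\right) = - \frac{84166067}{392}$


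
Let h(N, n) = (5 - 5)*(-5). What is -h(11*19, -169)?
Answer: 0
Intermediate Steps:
h(N, n) = 0 (h(N, n) = 0*(-5) = 0)
-h(11*19, -169) = -1*0 = 0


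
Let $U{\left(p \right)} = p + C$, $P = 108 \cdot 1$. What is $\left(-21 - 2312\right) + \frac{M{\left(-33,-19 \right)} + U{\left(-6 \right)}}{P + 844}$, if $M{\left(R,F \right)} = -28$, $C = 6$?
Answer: $- \frac{79323}{34} \approx -2333.0$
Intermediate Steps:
$P = 108$
$U{\left(p \right)} = 6 + p$ ($U{\left(p \right)} = p + 6 = 6 + p$)
$\left(-21 - 2312\right) + \frac{M{\left(-33,-19 \right)} + U{\left(-6 \right)}}{P + 844} = \left(-21 - 2312\right) + \frac{-28 + \left(6 - 6\right)}{108 + 844} = -2333 + \frac{-28 + 0}{952} = -2333 - \frac{1}{34} = - \frac{79323}{34}$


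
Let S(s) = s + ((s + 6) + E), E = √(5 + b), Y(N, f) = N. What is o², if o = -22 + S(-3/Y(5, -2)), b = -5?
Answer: 7396/25 ≈ 295.84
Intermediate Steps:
E = 0 (E = √(5 - 5) = √0 = 0)
S(s) = 6 + 2*s (S(s) = s + ((s + 6) + 0) = s + ((6 + s) + 0) = s + (6 + s) = 6 + 2*s)
o = -86/5 (o = -22 + (6 + 2*(-3/5)) = -22 + (6 + 2*((⅕)*(-3))) = -22 + (6 + 2*(-⅗)) = -22 + (6 - 6/5) = -22 + 24/5 = -86/5 ≈ -17.200)
o² = (-86/5)² = 7396/25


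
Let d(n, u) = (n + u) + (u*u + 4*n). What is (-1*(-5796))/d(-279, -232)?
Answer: 1932/17399 ≈ 0.11104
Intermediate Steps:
d(n, u) = u + u**2 + 5*n (d(n, u) = (n + u) + (u**2 + 4*n) = u + u**2 + 5*n)
(-1*(-5796))/d(-279, -232) = (-1*(-5796))/(-232 + (-232)**2 + 5*(-279)) = 5796/(-232 + 53824 - 1395) = 5796/52197 = 5796*(1/52197) = 1932/17399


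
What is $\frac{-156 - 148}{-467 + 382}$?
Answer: $\frac{304}{85} \approx 3.5765$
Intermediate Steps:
$\frac{-156 - 148}{-467 + 382} = - \frac{304}{-85} = \left(-304\right) \left(- \frac{1}{85}\right) = \frac{304}{85}$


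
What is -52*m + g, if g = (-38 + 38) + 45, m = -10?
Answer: 565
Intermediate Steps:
g = 45 (g = 0 + 45 = 45)
-52*m + g = -52*(-10) + 45 = 520 + 45 = 565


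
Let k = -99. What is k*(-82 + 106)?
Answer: -2376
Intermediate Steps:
k*(-82 + 106) = -99*(-82 + 106) = -99*24 = -2376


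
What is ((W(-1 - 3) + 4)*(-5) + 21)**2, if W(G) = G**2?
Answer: 6241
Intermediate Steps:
((W(-1 - 3) + 4)*(-5) + 21)**2 = (((-1 - 3)**2 + 4)*(-5) + 21)**2 = (((-4)**2 + 4)*(-5) + 21)**2 = ((16 + 4)*(-5) + 21)**2 = (20*(-5) + 21)**2 = (-100 + 21)**2 = (-79)**2 = 6241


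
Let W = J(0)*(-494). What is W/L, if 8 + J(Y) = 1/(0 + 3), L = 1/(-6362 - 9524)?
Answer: -180496732/3 ≈ -6.0166e+7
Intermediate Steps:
L = -1/15886 (L = 1/(-15886) = -1/15886 ≈ -6.2949e-5)
J(Y) = -23/3 (J(Y) = -8 + 1/(0 + 3) = -8 + 1/3 = -8 + ⅓ = -23/3)
W = 11362/3 (W = -23/3*(-494) = 11362/3 ≈ 3787.3)
W/L = 11362/(3*(-1/15886)) = (11362/3)*(-15886) = -180496732/3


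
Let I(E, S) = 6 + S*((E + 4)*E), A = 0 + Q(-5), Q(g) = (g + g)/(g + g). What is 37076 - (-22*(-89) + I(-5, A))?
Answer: 35107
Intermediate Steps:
Q(g) = 1 (Q(g) = (2*g)/((2*g)) = (2*g)*(1/(2*g)) = 1)
A = 1 (A = 0 + 1 = 1)
I(E, S) = 6 + E*S*(4 + E) (I(E, S) = 6 + S*((4 + E)*E) = 6 + S*(E*(4 + E)) = 6 + E*S*(4 + E))
37076 - (-22*(-89) + I(-5, A)) = 37076 - (-22*(-89) + (6 + 1*(-5)² + 4*(-5)*1)) = 37076 - (1958 + (6 + 1*25 - 20)) = 37076 - (1958 + (6 + 25 - 20)) = 37076 - (1958 + 11) = 37076 - 1*1969 = 37076 - 1969 = 35107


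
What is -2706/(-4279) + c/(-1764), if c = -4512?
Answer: 182426/57183 ≈ 3.1902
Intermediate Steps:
-2706/(-4279) + c/(-1764) = -2706/(-4279) - 4512/(-1764) = -2706*(-1/4279) - 4512*(-1/1764) = 246/389 + 376/147 = 182426/57183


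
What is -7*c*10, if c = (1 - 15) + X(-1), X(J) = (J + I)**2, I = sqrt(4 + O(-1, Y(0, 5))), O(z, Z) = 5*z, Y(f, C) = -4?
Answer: 980 + 140*I ≈ 980.0 + 140.0*I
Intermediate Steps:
I
X(J) = (I + J)**2 (X(J) = (J + I)**2 = (I + J)**2)
c = -14 + (-1 + I)**2 (c = (1 - 15) + (I - 1)**2 = -14 + (-1 + I)**2 ≈ -14.0 - 2.0*I)
-7*c*10 = -7*(-14 + (1 - I)**2)*10 = (98 - 7*(1 - I)**2)*10 = 980 - 70*(1 - I)**2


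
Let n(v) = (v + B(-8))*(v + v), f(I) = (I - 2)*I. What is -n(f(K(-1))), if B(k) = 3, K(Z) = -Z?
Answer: 4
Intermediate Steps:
f(I) = I*(-2 + I) (f(I) = (-2 + I)*I = I*(-2 + I))
n(v) = 2*v*(3 + v) (n(v) = (v + 3)*(v + v) = (3 + v)*(2*v) = 2*v*(3 + v))
-n(f(K(-1))) = -2*(-1*(-1))*(-2 - 1*(-1))*(3 + (-1*(-1))*(-2 - 1*(-1))) = -2*1*(-2 + 1)*(3 + 1*(-2 + 1)) = -2*1*(-1)*(3 + 1*(-1)) = -2*(-1)*(3 - 1) = -2*(-1)*2 = -1*(-4) = 4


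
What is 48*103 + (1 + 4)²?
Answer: 4969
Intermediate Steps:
48*103 + (1 + 4)² = 4944 + 5² = 4944 + 25 = 4969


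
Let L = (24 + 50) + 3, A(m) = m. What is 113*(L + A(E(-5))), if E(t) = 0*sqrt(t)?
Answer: 8701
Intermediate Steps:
E(t) = 0
L = 77 (L = 74 + 3 = 77)
113*(L + A(E(-5))) = 113*(77 + 0) = 113*77 = 8701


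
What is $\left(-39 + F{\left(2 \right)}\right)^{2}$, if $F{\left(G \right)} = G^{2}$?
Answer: $1225$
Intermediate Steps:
$\left(-39 + F{\left(2 \right)}\right)^{2} = \left(-39 + 2^{2}\right)^{2} = \left(-39 + 4\right)^{2} = \left(-35\right)^{2} = 1225$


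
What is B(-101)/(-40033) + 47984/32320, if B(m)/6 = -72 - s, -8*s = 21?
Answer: 30224948/20216665 ≈ 1.4951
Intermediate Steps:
s = -21/8 (s = -⅛*21 = -21/8 ≈ -2.6250)
B(m) = -1665/4 (B(m) = 6*(-72 - 1*(-21/8)) = 6*(-72 + 21/8) = 6*(-555/8) = -1665/4)
B(-101)/(-40033) + 47984/32320 = -1665/4/(-40033) + 47984/32320 = -1665/4*(-1/40033) + 47984*(1/32320) = 1665/160132 + 2999/2020 = 30224948/20216665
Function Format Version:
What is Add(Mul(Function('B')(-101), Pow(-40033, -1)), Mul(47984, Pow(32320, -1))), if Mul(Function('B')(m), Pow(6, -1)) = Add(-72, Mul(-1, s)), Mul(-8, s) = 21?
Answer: Rational(30224948, 20216665) ≈ 1.4951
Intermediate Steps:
s = Rational(-21, 8) (s = Mul(Rational(-1, 8), 21) = Rational(-21, 8) ≈ -2.6250)
Function('B')(m) = Rational(-1665, 4) (Function('B')(m) = Mul(6, Add(-72, Mul(-1, Rational(-21, 8)))) = Mul(6, Add(-72, Rational(21, 8))) = Mul(6, Rational(-555, 8)) = Rational(-1665, 4))
Add(Mul(Function('B')(-101), Pow(-40033, -1)), Mul(47984, Pow(32320, -1))) = Add(Mul(Rational(-1665, 4), Pow(-40033, -1)), Mul(47984, Pow(32320, -1))) = Add(Mul(Rational(-1665, 4), Rational(-1, 40033)), Mul(47984, Rational(1, 32320))) = Add(Rational(1665, 160132), Rational(2999, 2020)) = Rational(30224948, 20216665)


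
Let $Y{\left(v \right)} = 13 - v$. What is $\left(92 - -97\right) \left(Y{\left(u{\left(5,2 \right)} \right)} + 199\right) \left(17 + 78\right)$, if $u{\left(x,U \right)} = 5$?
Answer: $3716685$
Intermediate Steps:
$\left(92 - -97\right) \left(Y{\left(u{\left(5,2 \right)} \right)} + 199\right) \left(17 + 78\right) = \left(92 - -97\right) \left(\left(13 - 5\right) + 199\right) \left(17 + 78\right) = \left(92 + 97\right) \left(\left(13 - 5\right) + 199\right) 95 = 189 \left(8 + 199\right) 95 = 189 \cdot 207 \cdot 95 = 189 \cdot 19665 = 3716685$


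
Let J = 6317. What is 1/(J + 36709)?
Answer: 1/43026 ≈ 2.3242e-5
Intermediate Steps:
1/(J + 36709) = 1/(6317 + 36709) = 1/43026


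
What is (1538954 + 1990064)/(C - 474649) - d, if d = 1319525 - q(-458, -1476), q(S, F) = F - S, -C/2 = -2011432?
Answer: -4685566951727/3548215 ≈ -1.3205e+6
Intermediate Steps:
C = 4022864 (C = -2*(-2011432) = 4022864)
d = 1320543 (d = 1319525 - (-1476 - 1*(-458)) = 1319525 - (-1476 + 458) = 1319525 - 1*(-1018) = 1319525 + 1018 = 1320543)
(1538954 + 1990064)/(C - 474649) - d = (1538954 + 1990064)/(4022864 - 474649) - 1*1320543 = 3529018/3548215 - 1320543 = -4685566951727/3548215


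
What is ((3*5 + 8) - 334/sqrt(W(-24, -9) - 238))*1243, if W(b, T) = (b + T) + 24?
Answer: 28589 + 415162*I*sqrt(247)/247 ≈ 28589.0 + 26416.0*I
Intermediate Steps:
W(b, T) = 24 + T + b (W(b, T) = (T + b) + 24 = 24 + T + b)
((3*5 + 8) - 334/sqrt(W(-24, -9) - 238))*1243 = ((3*5 + 8) - 334/sqrt((24 - 9 - 24) - 238))*1243 = ((15 + 8) - 334/sqrt(-9 - 238))*1243 = (23 - 334*(-I*sqrt(247)/247))*1243 = (23 - (-334)*I*sqrt(247)/247)*1243 = (23 + 334*I*sqrt(247)/247)*1243 = 28589 + 415162*I*sqrt(247)/247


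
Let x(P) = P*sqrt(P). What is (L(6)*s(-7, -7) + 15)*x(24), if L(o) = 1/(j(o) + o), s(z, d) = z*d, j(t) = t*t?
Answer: 776*sqrt(6) ≈ 1900.8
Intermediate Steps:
j(t) = t**2
s(z, d) = d*z
L(o) = 1/(o + o**2) (L(o) = 1/(o**2 + o) = 1/(o + o**2))
x(P) = P**(3/2)
(L(6)*s(-7, -7) + 15)*x(24) = ((1/(6*(1 + 6)))*(-7*(-7)) + 15)*24**(3/2) = (((1/6)/7)*49 + 15)*(48*sqrt(6)) = (((1/6)*(1/7))*49 + 15)*(48*sqrt(6)) = ((1/42)*49 + 15)*(48*sqrt(6)) = (7/6 + 15)*(48*sqrt(6)) = 97*(48*sqrt(6))/6 = 776*sqrt(6)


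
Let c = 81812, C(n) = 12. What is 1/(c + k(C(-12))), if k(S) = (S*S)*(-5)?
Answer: 1/81092 ≈ 1.2332e-5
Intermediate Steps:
k(S) = -5*S**2 (k(S) = S**2*(-5) = -5*S**2)
1/(c + k(C(-12))) = 1/(81812 - 5*12**2) = 1/(81812 - 5*144) = 1/(81812 - 720) = 1/81092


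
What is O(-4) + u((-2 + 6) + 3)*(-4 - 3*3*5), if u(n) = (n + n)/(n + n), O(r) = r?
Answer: -53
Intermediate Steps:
u(n) = 1 (u(n) = (2*n)/((2*n)) = (2*n)*(1/(2*n)) = 1)
O(-4) + u((-2 + 6) + 3)*(-4 - 3*3*5) = -4 + 1*(-4 - 3*3*5) = -4 + 1*(-4 - 9*5) = -4 + 1*(-4 - 1*45) = -4 + 1*(-4 - 45) = -4 + 1*(-49) = -4 - 49 = -53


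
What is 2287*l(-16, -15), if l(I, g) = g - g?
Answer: 0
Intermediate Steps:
l(I, g) = 0
2287*l(-16, -15) = 2287*0 = 0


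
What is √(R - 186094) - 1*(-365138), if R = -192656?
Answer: 365138 + 25*I*√606 ≈ 3.6514e+5 + 615.43*I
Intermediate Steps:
√(R - 186094) - 1*(-365138) = √(-192656 - 186094) - 1*(-365138) = √(-378750) + 365138 = 25*I*√606 + 365138 = 365138 + 25*I*√606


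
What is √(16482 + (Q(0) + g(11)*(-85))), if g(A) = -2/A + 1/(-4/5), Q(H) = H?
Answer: √8036193/22 ≈ 128.86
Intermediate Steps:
g(A) = -5/4 - 2/A (g(A) = -2/A + 1/(-4*⅕) = -2/A + 1/(-⅘) = -2/A + 1*(-5/4) = -2/A - 5/4 = -5/4 - 2/A)
√(16482 + (Q(0) + g(11)*(-85))) = √(16482 + (0 + (-5/4 - 2/11)*(-85))) = √(16482 + (0 - 63/44*(-85))) = √(16482 + (0 + 5355/44)) = √(16482 + 5355/44) = √(730563/44) = √8036193/22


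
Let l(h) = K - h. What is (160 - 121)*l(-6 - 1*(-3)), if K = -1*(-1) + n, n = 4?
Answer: 312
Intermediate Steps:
K = 5 (K = -1*(-1) + 4 = 1 + 4 = 5)
l(h) = 5 - h
(160 - 121)*l(-6 - 1*(-3)) = (160 - 121)*(5 - (-6 - 1*(-3))) = 39*(5 - (-6 + 3)) = 39*(5 - 1*(-3)) = 39*(5 + 3) = 39*8 = 312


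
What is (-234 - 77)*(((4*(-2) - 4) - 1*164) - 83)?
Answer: 80549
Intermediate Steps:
(-234 - 77)*(((4*(-2) - 4) - 1*164) - 83) = -311*(((-8 - 4) - 164) - 83) = -311*((-12 - 164) - 83) = -311*(-176 - 83) = -311*(-259) = 80549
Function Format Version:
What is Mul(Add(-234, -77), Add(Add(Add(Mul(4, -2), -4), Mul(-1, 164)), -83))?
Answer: 80549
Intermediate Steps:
Mul(Add(-234, -77), Add(Add(Add(Mul(4, -2), -4), Mul(-1, 164)), -83)) = Mul(-311, Add(Add(Add(-8, -4), -164), -83)) = Mul(-311, Add(Add(-12, -164), -83)) = Mul(-311, Add(-176, -83)) = Mul(-311, -259) = 80549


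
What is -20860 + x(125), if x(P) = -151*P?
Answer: -39735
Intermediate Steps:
-20860 + x(125) = -20860 - 151*125 = -20860 - 18875 = -39735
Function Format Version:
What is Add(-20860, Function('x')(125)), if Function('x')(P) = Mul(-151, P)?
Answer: -39735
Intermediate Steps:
Add(-20860, Function('x')(125)) = Add(-20860, Mul(-151, 125)) = Add(-20860, -18875) = -39735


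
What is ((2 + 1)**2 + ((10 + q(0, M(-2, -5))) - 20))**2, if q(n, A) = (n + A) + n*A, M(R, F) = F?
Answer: 36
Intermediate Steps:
q(n, A) = A + n + A*n (q(n, A) = (A + n) + A*n = A + n + A*n)
((2 + 1)**2 + ((10 + q(0, M(-2, -5))) - 20))**2 = ((2 + 1)**2 + ((10 + (-5 + 0 - 5*0)) - 20))**2 = (3**2 + ((10 + (-5 + 0 + 0)) - 20))**2 = (9 + ((10 - 5) - 20))**2 = (9 + (5 - 20))**2 = (9 - 15)**2 = (-6)**2 = 36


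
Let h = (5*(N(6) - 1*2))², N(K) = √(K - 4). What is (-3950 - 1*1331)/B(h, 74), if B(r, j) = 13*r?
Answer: -15843/650 - 5281*√2/325 ≈ -47.354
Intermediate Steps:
N(K) = √(-4 + K)
h = (-10 + 5*√2)² (h = (5*(√(-4 + 6) - 1*2))² = (5*(√2 - 2))² = (5*(-2 + √2))² = (-10 + 5*√2)² ≈ 8.5786)
(-3950 - 1*1331)/B(h, 74) = (-3950 - 1*1331)/((13*(150 - 100*√2))) = (-3950 - 1331)/(1950 - 1300*√2) = -5281/(1950 - 1300*√2)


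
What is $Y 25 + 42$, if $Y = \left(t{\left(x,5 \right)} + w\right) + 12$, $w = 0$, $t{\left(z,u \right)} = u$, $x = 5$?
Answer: $467$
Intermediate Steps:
$Y = 17$ ($Y = \left(5 + 0\right) + 12 = 5 + 12 = 17$)
$Y 25 + 42 = 17 \cdot 25 + 42 = 425 + 42 = 467$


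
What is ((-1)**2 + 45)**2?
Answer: 2116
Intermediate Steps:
((-1)**2 + 45)**2 = (1 + 45)**2 = 46**2 = 2116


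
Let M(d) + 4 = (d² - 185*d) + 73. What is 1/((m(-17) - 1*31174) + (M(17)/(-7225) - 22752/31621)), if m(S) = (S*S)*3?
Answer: -228461725/6924065755048 ≈ -3.2995e-5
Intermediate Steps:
M(d) = 69 + d² - 185*d (M(d) = -4 + ((d² - 185*d) + 73) = -4 + (73 + d² - 185*d) = 69 + d² - 185*d)
m(S) = 3*S² (m(S) = S²*3 = 3*S²)
1/((m(-17) - 1*31174) + (M(17)/(-7225) - 22752/31621)) = 1/((3*(-17)² - 1*31174) + ((69 + 17² - 185*17)/(-7225) - 22752/31621)) = 1/((3*289 - 31174) + ((69 + 289 - 3145)*(-1/7225) - 22752*1/31621)) = 1/((867 - 31174) + (-2787*(-1/7225) - 22752/31621)) = 1/(-30307 + (2787/7225 - 22752/31621)) = 1/(-30307 - 76255473/228461725) = 1/(-6924065755048/228461725) = -228461725/6924065755048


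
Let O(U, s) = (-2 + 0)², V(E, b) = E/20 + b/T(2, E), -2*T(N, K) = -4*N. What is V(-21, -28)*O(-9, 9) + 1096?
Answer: 5319/5 ≈ 1063.8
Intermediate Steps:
T(N, K) = 2*N (T(N, K) = -(-2)*N = 2*N)
V(E, b) = b/4 + E/20 (V(E, b) = E/20 + b/((2*2)) = E*(1/20) + b/4 = E/20 + b*(¼) = E/20 + b/4 = b/4 + E/20)
O(U, s) = 4 (O(U, s) = (-2)² = 4)
V(-21, -28)*O(-9, 9) + 1096 = ((¼)*(-28) + (1/20)*(-21))*4 + 1096 = (-7 - 21/20)*4 + 1096 = -161/20*4 + 1096 = -161/5 + 1096 = 5319/5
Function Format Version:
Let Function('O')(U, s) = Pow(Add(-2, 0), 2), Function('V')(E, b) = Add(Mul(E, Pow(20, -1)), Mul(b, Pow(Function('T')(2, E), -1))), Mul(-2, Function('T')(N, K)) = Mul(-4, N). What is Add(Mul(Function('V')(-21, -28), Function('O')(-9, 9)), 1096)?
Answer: Rational(5319, 5) ≈ 1063.8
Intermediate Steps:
Function('T')(N, K) = Mul(2, N) (Function('T')(N, K) = Mul(Rational(-1, 2), Mul(-4, N)) = Mul(2, N))
Function('V')(E, b) = Add(Mul(Rational(1, 4), b), Mul(Rational(1, 20), E)) (Function('V')(E, b) = Add(Mul(E, Pow(20, -1)), Mul(b, Pow(Mul(2, 2), -1))) = Add(Mul(E, Rational(1, 20)), Mul(b, Pow(4, -1))) = Add(Mul(Rational(1, 20), E), Mul(b, Rational(1, 4))) = Add(Mul(Rational(1, 20), E), Mul(Rational(1, 4), b)) = Add(Mul(Rational(1, 4), b), Mul(Rational(1, 20), E)))
Function('O')(U, s) = 4 (Function('O')(U, s) = Pow(-2, 2) = 4)
Add(Mul(Function('V')(-21, -28), Function('O')(-9, 9)), 1096) = Add(Mul(Add(Mul(Rational(1, 4), -28), Mul(Rational(1, 20), -21)), 4), 1096) = Add(Mul(Add(-7, Rational(-21, 20)), 4), 1096) = Add(Mul(Rational(-161, 20), 4), 1096) = Add(Rational(-161, 5), 1096) = Rational(5319, 5)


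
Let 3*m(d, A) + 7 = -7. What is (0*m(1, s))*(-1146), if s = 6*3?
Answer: 0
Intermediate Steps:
s = 18
m(d, A) = -14/3 (m(d, A) = -7/3 + (⅓)*(-7) = -7/3 - 7/3 = -14/3)
(0*m(1, s))*(-1146) = (0*(-14/3))*(-1146) = 0*(-1146) = 0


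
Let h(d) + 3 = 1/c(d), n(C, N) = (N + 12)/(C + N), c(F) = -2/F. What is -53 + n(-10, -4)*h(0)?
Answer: -359/7 ≈ -51.286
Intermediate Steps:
n(C, N) = (12 + N)/(C + N)
h(d) = -3 - d/2 (h(d) = -3 + 1/(-2/d) = -3 - d/2)
-53 + n(-10, -4)*h(0) = -53 + ((12 - 4)/(-10 - 4))*(-3 - ½*0) = -53 + (8/(-14))*(-3 + 0) = -53 - 1/14*8*(-3) = -53 - 4/7*(-3) = -53 + 12/7 = -359/7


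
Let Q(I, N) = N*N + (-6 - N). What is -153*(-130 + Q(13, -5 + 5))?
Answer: 20808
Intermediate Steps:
Q(I, N) = -6 + N**2 - N (Q(I, N) = N**2 + (-6 - N) = -6 + N**2 - N)
-153*(-130 + Q(13, -5 + 5)) = -153*(-130 + (-6 + (-5 + 5)**2 - (-5 + 5))) = -153*(-130 + (-6 + 0**2 - 1*0)) = -153*(-130 + (-6 + 0 + 0)) = -153*(-130 - 6) = -153*(-136) = 20808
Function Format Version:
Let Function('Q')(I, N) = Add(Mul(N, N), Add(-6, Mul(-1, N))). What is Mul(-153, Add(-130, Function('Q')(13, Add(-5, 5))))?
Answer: 20808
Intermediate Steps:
Function('Q')(I, N) = Add(-6, Pow(N, 2), Mul(-1, N)) (Function('Q')(I, N) = Add(Pow(N, 2), Add(-6, Mul(-1, N))) = Add(-6, Pow(N, 2), Mul(-1, N)))
Mul(-153, Add(-130, Function('Q')(13, Add(-5, 5)))) = Mul(-153, Add(-130, Add(-6, Pow(Add(-5, 5), 2), Mul(-1, Add(-5, 5))))) = Mul(-153, Add(-130, Add(-6, Pow(0, 2), Mul(-1, 0)))) = Mul(-153, Add(-130, Add(-6, 0, 0))) = Mul(-153, Add(-130, -6)) = Mul(-153, -136) = 20808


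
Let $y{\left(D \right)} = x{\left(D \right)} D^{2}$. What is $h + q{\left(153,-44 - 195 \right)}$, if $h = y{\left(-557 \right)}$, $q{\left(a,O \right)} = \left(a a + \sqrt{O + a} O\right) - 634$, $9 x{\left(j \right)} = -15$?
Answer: $- \frac{1482920}{3} - 239 i \sqrt{86} \approx -4.9431 \cdot 10^{5} - 2216.4 i$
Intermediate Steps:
$x{\left(j \right)} = - \frac{5}{3}$ ($x{\left(j \right)} = \frac{1}{9} \left(-15\right) = - \frac{5}{3}$)
$y{\left(D \right)} = - \frac{5 D^{2}}{3}$
$q{\left(a,O \right)} = -634 + a^{2} + O \sqrt{O + a}$ ($q{\left(a,O \right)} = \left(a^{2} + O \sqrt{O + a}\right) - 634 = -634 + a^{2} + O \sqrt{O + a}$)
$h = - \frac{1551245}{3}$ ($h = - \frac{5 \left(-557\right)^{2}}{3} = \left(- \frac{5}{3}\right) 310249 = - \frac{1551245}{3} \approx -5.1708 \cdot 10^{5}$)
$h + q{\left(153,-44 - 195 \right)} = - \frac{1551245}{3} + \left(-634 + 153^{2} + \left(-44 - 195\right) \sqrt{\left(-44 - 195\right) + 153}\right) = - \frac{1551245}{3} + \left(-634 + 23409 + \left(-44 - 195\right) \sqrt{\left(-44 - 195\right) + 153}\right) = - \frac{1551245}{3} - \left(-22775 + 239 \sqrt{-239 + 153}\right) = - \frac{1551245}{3} - \left(-22775 + 239 i \sqrt{86}\right) = - \frac{1551245}{3} + \left(22775 - 239 i \sqrt{86}\right) = - \frac{1482920}{3} - 239 i \sqrt{86}$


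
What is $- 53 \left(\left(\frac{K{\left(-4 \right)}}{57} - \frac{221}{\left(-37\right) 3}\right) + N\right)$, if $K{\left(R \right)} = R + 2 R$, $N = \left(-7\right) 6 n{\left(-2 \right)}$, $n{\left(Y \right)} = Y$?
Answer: $- \frac{9588283}{2109} \approx -4546.4$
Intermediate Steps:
$N = 84$ ($N = \left(-7\right) 6 \left(-2\right) = \left(-42\right) \left(-2\right) = 84$)
$K{\left(R \right)} = 3 R$
$- 53 \left(\left(\frac{K{\left(-4 \right)}}{57} - \frac{221}{\left(-37\right) 3}\right) + N\right) = - 53 \left(\left(\frac{3 \left(-4\right)}{57} - \frac{221}{\left(-37\right) 3}\right) + 84\right) = - 53 \left(\left(\left(-12\right) \frac{1}{57} - \frac{221}{-111}\right) + 84\right) = - 53 \left(\left(- \frac{4}{19} - - \frac{221}{111}\right) + 84\right) = - 53 \left(\left(- \frac{4}{19} + \frac{221}{111}\right) + 84\right) = - 53 \left(\frac{3755}{2109} + 84\right) = \left(-53\right) \frac{180911}{2109} = - \frac{9588283}{2109}$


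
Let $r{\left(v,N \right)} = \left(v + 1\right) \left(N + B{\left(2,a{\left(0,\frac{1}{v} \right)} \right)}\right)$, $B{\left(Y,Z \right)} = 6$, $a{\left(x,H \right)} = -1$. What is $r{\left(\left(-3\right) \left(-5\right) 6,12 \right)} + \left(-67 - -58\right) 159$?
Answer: $207$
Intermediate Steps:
$r{\left(v,N \right)} = \left(1 + v\right) \left(6 + N\right)$ ($r{\left(v,N \right)} = \left(v + 1\right) \left(N + 6\right) = \left(1 + v\right) \left(6 + N\right)$)
$r{\left(\left(-3\right) \left(-5\right) 6,12 \right)} + \left(-67 - -58\right) 159 = \left(6 + 12 + 6 \left(-3\right) \left(-5\right) 6 + 12 \left(-3\right) \left(-5\right) 6\right) + \left(-67 - -58\right) 159 = \left(6 + 12 + 6 \cdot 15 \cdot 6 + 12 \cdot 15 \cdot 6\right) + \left(-67 + 58\right) 159 = \left(6 + 12 + 6 \cdot 90 + 12 \cdot 90\right) - 1431 = \left(6 + 12 + 540 + 1080\right) - 1431 = 1638 - 1431 = 207$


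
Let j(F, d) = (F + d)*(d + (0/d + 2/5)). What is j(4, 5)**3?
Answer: 14348907/125 ≈ 1.1479e+5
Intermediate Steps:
j(F, d) = (2/5 + d)*(F + d) (j(F, d) = (F + d)*(d + (0 + 2*(1/5))) = (F + d)*(d + (0 + 2/5)) = (F + d)*(d + 2/5) = (F + d)*(2/5 + d) = (2/5 + d)*(F + d))
j(4, 5)**3 = (5**2 + (2/5)*4 + (2/5)*5 + 4*5)**3 = (25 + 8/5 + 2 + 20)**3 = (243/5)**3 = 14348907/125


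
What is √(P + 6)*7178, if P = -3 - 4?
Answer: 7178*I ≈ 7178.0*I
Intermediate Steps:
P = -7
√(P + 6)*7178 = √(-7 + 6)*7178 = √(-1)*7178 = I*7178 = 7178*I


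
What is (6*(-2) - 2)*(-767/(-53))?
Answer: -10738/53 ≈ -202.60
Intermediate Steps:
(6*(-2) - 2)*(-767/(-53)) = (-12 - 2)*(-767*(-1/53)) = -14*767/53 = -10738/53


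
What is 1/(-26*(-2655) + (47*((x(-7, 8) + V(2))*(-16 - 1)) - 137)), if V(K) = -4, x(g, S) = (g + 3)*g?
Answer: 1/49717 ≈ 2.0114e-5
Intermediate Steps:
x(g, S) = g*(3 + g) (x(g, S) = (3 + g)*g = g*(3 + g))
1/(-26*(-2655) + (47*((x(-7, 8) + V(2))*(-16 - 1)) - 137)) = 1/(-26*(-2655) + (47*((-7*(3 - 7) - 4)*(-16 - 1)) - 137)) = 1/(69030 + (47*((-7*(-4) - 4)*(-17)) - 137)) = 1/(69030 + (47*((28 - 4)*(-17)) - 137)) = 1/(69030 + (47*(24*(-17)) - 137)) = 1/(69030 + (47*(-408) - 137)) = 1/(69030 + (-19176 - 137)) = 1/(69030 - 19313) = 1/49717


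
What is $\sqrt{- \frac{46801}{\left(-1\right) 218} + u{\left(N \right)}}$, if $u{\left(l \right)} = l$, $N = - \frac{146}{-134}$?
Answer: $\frac{\sqrt{46031992086}}{14606} \approx 14.689$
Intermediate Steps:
$N = \frac{73}{67}$ ($N = \left(-146\right) \left(- \frac{1}{134}\right) = \frac{73}{67} \approx 1.0896$)
$\sqrt{- \frac{46801}{\left(-1\right) 218} + u{\left(N \right)}} = \sqrt{- \frac{46801}{\left(-1\right) 218} + \frac{73}{67}} = \sqrt{- \frac{46801}{-218} + \frac{73}{67}} = \sqrt{\left(-46801\right) \left(- \frac{1}{218}\right) + \frac{73}{67}} = \sqrt{\frac{46801}{218} + \frac{73}{67}} = \sqrt{\frac{3151581}{14606}} = \frac{\sqrt{46031992086}}{14606}$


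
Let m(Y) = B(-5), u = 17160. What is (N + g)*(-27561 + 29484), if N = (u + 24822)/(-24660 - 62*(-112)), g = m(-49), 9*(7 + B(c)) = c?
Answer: -507199583/26574 ≈ -19086.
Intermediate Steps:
B(c) = -7 + c/9
m(Y) = -68/9 (m(Y) = -7 + (⅑)*(-5) = -7 - 5/9 = -68/9)
g = -68/9 ≈ -7.5556
N = -20991/8858 (N = (17160 + 24822)/(-24660 - 62*(-112)) = 41982/(-24660 + 6944) = 41982/(-17716) = 41982*(-1/17716) = -20991/8858 ≈ -2.3697)
(N + g)*(-27561 + 29484) = (-20991/8858 - 68/9)*(-27561 + 29484) = -791263/79722*1923 = -507199583/26574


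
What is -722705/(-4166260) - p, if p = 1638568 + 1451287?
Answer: -2574627713919/833252 ≈ -3.0899e+6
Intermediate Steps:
p = 3089855
-722705/(-4166260) - p = -722705/(-4166260) - 1*3089855 = -722705*(-1/4166260) - 3089855 = 144541/833252 - 3089855 = -2574627713919/833252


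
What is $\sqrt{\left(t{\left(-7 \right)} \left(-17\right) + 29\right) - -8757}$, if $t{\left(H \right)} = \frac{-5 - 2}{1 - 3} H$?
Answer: $\frac{3 \sqrt{4090}}{2} \approx 95.93$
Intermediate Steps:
$t{\left(H \right)} = \frac{7 H}{2}$ ($t{\left(H \right)} = - \frac{7}{-2} H = \left(-7\right) \left(- \frac{1}{2}\right) H = \frac{7 H}{2}$)
$\sqrt{\left(t{\left(-7 \right)} \left(-17\right) + 29\right) - -8757} = \sqrt{\left(\frac{7}{2} \left(-7\right) \left(-17\right) + 29\right) - -8757} = \sqrt{\left(\left(- \frac{49}{2}\right) \left(-17\right) + 29\right) + 8757} = \sqrt{\left(\frac{833}{2} + 29\right) + 8757} = \sqrt{\frac{891}{2} + 8757} = \sqrt{\frac{18405}{2}} = \frac{3 \sqrt{4090}}{2}$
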